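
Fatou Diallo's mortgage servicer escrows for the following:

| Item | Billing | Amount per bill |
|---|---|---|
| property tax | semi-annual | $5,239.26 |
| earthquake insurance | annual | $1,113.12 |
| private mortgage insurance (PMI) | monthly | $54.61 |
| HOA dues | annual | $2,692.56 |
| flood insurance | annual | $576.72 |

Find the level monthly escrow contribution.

Property tax — $5,239.26 × 2 = $10,478.52
Earthquake insurance — $1,113.12
Private mortgage insurance (PMI) — $54.61 × 12 = $655.32
HOA dues — $2,692.56
Flood insurance — $576.72
Total annual escrow = $10,478.52 + $1,113.12 + $655.32 + $2,692.56 + $576.72 = $15,516.24
Monthly = $15,516.24 / 12 = $1,293.02

$1,293.02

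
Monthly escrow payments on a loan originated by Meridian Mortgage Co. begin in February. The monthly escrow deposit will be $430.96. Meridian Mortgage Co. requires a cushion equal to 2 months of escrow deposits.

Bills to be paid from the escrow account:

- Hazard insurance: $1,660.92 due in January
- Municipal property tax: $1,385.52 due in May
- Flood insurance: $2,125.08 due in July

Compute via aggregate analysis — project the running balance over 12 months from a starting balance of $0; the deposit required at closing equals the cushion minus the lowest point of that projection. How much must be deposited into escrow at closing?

Cushion = 2 × $430.96 = $861.92
Trial balance (start $0, +$430.96 each month, − disbursements):
  Feb: +$430.96 → $430.96
  Mar: +$430.96 → $861.92
  Apr: +$430.96 → $1,292.88
  May: +$430.96 − $1,385.52 → $338.32
  Jun: +$430.96 → $769.28
  Jul: +$430.96 − $2,125.08 → -$924.84
  Aug: +$430.96 → -$493.88
  Sep: +$430.96 → -$62.92
  Oct: +$430.96 → $368.04
  Nov: +$430.96 → $799.00
  Dec: +$430.96 → $1,229.96
  Jan: +$430.96 − $1,660.92 → $0.00
Lowest trial balance = -$924.84 (Jul)
Initial deposit = cushion − low point = $861.92 − (-$924.84) = $1,786.76

$1,786.76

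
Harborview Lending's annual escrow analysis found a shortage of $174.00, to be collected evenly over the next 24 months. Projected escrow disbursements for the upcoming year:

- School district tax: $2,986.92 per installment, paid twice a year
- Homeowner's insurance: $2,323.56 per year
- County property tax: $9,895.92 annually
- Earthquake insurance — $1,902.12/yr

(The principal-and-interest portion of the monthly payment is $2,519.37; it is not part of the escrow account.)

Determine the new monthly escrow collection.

$1,681.87

School district tax = $2,986.92 × 2 = $5,973.84 annually
Homeowner's insurance = $2,323.56 annually
County property tax = $9,895.92 annually
Earthquake insurance = $1,902.12 annually
Total per year = $20,095.44
Monthly escrow = $20,095.44 ÷ 12 = $1,674.62
Monthly shortage recovery: $174.00 ÷ 24 = $7.25
New monthly escrow = $1,674.62 + $7.25 = $1,681.87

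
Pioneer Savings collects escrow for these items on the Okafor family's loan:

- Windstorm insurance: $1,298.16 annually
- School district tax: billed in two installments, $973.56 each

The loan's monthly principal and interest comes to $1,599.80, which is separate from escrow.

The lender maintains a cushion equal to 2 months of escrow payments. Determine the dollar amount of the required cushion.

$540.88

Windstorm insurance = $1,298.16 per year
School district tax = $973.56 × 2 = $1,947.12 per year
Total per year = $1,298.16 + $1,947.12 = $3,245.28
Monthly = $3,245.28 ÷ 12 = $270.44
Reserve = 2 × $270.44 = $540.88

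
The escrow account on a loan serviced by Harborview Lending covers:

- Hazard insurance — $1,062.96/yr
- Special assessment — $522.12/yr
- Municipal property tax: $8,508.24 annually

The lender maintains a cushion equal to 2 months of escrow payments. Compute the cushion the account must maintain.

$1,682.22

Hazard insurance = $1,062.96 per year
Special assessment = $522.12 per year
Municipal property tax = $8,508.24 per year
Annual escrow total = $1,062.96 + $522.12 + $8,508.24 = $10,093.32
Per month = $10,093.32 ÷ 12 = $841.11
Required cushion = 2 × $841.11 = $1,682.22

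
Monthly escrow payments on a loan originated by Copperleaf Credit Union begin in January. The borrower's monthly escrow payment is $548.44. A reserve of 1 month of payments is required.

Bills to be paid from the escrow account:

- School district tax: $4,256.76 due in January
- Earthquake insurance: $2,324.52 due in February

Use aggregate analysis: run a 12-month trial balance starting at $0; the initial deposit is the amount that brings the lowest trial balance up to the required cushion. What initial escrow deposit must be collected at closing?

Cushion = 1 × $548.44 = $548.44
Trial balance (start $0, +$548.44 each month, − disbursements):
  Jan: +$548.44 − $4,256.76 → -$3,708.32
  Feb: +$548.44 − $2,324.52 → -$5,484.40
  Mar: +$548.44 → -$4,935.96
  Apr: +$548.44 → -$4,387.52
  May: +$548.44 → -$3,839.08
  Jun: +$548.44 → -$3,290.64
  Jul: +$548.44 → -$2,742.20
  Aug: +$548.44 → -$2,193.76
  Sep: +$548.44 → -$1,645.32
  Oct: +$548.44 → -$1,096.88
  Nov: +$548.44 → -$548.44
  Dec: +$548.44 → $0.00
Lowest trial balance = -$5,484.40 (Feb)
Initial deposit = cushion − low point = $548.44 − (-$5,484.40) = $6,032.84

$6,032.84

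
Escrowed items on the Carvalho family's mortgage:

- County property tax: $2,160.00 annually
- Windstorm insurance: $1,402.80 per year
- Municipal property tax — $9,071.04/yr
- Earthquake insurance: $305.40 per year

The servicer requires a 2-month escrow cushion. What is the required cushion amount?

County property tax — $2,160.00
Windstorm insurance — $1,402.80
Municipal property tax — $9,071.04
Earthquake insurance — $305.40
Annual escrow total = $2,160.00 + $1,402.80 + $9,071.04 + $305.40 = $12,939.24
Monthly escrow = $12,939.24 ÷ 12 = $1,078.27
Reserve = 2 × $1,078.27 = $2,156.54

$2,156.54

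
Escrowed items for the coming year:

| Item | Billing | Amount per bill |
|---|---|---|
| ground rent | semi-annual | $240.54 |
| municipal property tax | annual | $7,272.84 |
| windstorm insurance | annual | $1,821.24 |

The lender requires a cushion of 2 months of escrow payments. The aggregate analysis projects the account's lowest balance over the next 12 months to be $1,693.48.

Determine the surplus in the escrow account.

Ground rent — $240.54 × 2 = $481.08 per year
Municipal property tax — $7,272.84 per year
Windstorm insurance — $1,821.24 per year
Total per year = $481.08 + $7,272.84 + $1,821.24 = $9,575.16
Monthly = $9,575.16 / 12 = $797.93
Cushion = 2 × $797.93 = $1,595.86
Surplus = $1,693.48 − $1,595.86 = $97.62

$97.62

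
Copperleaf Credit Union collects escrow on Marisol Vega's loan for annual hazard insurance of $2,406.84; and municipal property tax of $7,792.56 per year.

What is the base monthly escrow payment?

$849.95

Hazard insurance = $2,406.84/yr
Municipal property tax = $7,792.56/yr
Total annual escrow = $2,406.84 + $7,792.56 = $10,199.40
Per month = $10,199.40 / 12 = $849.95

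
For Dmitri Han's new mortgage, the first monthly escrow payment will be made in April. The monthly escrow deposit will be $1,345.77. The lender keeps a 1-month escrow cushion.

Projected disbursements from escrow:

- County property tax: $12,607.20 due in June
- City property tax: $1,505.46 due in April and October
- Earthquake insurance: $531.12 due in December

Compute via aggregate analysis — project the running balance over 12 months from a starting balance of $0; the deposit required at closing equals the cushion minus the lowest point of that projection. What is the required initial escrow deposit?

Cushion = 1 × $1,345.77 = $1,345.77
Trial balance (start $0, +$1,345.77 each month, − disbursements):
  Apr: +$1,345.77 − $1,505.46 → -$159.69
  May: +$1,345.77 → $1,186.08
  Jun: +$1,345.77 − $12,607.20 → -$10,075.35
  Jul: +$1,345.77 → -$8,729.58
  Aug: +$1,345.77 → -$7,383.81
  Sep: +$1,345.77 → -$6,038.04
  Oct: +$1,345.77 − $1,505.46 → -$6,197.73
  Nov: +$1,345.77 → -$4,851.96
  Dec: +$1,345.77 − $531.12 → -$4,037.31
  Jan: +$1,345.77 → -$2,691.54
  Feb: +$1,345.77 → -$1,345.77
  Mar: +$1,345.77 → $0.00
Lowest trial balance = -$10,075.35 (Jun)
Initial deposit = cushion − low point = $1,345.77 − (-$10,075.35) = $11,421.12

$11,421.12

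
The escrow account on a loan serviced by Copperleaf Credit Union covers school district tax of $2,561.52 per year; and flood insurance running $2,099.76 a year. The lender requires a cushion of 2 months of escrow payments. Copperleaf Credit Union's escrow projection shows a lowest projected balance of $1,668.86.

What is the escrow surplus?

School district tax = $2,561.52 annually
Flood insurance = $2,099.76 annually
Total annual escrow = $2,561.52 + $2,099.76 = $4,661.28
Monthly = $4,661.28 / 12 = $388.44
Required reserve = 2 × $388.44 = $776.88
Surplus = $1,668.86 − $776.88 = $891.98

$891.98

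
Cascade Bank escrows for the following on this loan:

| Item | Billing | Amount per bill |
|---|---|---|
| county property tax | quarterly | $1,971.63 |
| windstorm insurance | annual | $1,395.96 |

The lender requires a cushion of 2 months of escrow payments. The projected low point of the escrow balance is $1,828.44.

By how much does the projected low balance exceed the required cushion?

$281.36

County property tax = $1,971.63 × 4 = $7,886.52
Windstorm insurance = $1,395.96
Total annual escrow = $7,886.52 + $1,395.96 = $9,282.48
Base monthly escrow = $9,282.48 / 12 = $773.54
Cushion = 2 × $773.54 = $1,547.08
Surplus = $1,828.44 − $1,547.08 = $281.36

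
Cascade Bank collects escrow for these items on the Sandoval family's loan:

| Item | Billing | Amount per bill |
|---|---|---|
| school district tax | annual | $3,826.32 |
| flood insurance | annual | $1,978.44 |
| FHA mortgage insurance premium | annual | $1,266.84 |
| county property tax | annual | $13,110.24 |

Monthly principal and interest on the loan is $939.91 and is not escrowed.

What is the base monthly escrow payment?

School district tax = $3,826.32/yr
Flood insurance = $1,978.44/yr
FHA mortgage insurance premium = $1,266.84/yr
County property tax = $13,110.24/yr
Total per year = $3,826.32 + $1,978.44 + $1,266.84 + $13,110.24 = $20,181.84
Per month = $20,181.84 / 12 = $1,681.82

$1,681.82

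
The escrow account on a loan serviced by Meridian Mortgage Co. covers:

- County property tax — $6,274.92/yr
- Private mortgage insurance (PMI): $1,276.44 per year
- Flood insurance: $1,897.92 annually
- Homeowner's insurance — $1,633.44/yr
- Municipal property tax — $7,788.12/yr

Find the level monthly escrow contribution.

$1,572.57

County property tax = $6,274.92 per year
Private mortgage insurance (PMI) = $1,276.44 per year
Flood insurance = $1,897.92 per year
Homeowner's insurance = $1,633.44 per year
Municipal property tax = $7,788.12 per year
Total annual escrow = $18,870.84
Monthly = $18,870.84 ÷ 12 = $1,572.57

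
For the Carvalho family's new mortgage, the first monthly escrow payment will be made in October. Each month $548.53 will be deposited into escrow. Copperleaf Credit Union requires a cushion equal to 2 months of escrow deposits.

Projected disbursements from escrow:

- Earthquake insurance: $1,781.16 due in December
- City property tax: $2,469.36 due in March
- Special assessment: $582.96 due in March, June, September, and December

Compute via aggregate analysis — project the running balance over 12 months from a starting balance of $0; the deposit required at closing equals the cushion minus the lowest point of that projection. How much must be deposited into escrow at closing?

$3,222.32

Cushion = 2 × $548.53 = $1,097.06
Trial balance (start $0, +$548.53 each month, − disbursements):
  Oct: +$548.53 → $548.53
  Nov: +$548.53 → $1,097.06
  Dec: +$548.53 − $2,364.12 → -$718.53
  Jan: +$548.53 → -$170.00
  Feb: +$548.53 → $378.53
  Mar: +$548.53 − $3,052.32 → -$2,125.26
  Apr: +$548.53 → -$1,576.73
  May: +$548.53 → -$1,028.20
  Jun: +$548.53 − $582.96 → -$1,062.63
  Jul: +$548.53 → -$514.10
  Aug: +$548.53 → $34.43
  Sep: +$548.53 − $582.96 → $0.00
Lowest trial balance = -$2,125.26 (Mar)
Initial deposit = cushion − low point = $1,097.06 − (-$2,125.26) = $3,222.32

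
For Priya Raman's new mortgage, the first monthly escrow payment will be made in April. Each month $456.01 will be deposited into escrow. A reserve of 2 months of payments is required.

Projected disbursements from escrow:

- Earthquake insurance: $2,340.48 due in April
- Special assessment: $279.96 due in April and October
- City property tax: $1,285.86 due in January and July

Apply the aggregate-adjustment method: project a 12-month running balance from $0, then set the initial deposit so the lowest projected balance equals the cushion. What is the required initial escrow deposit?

Cushion = 2 × $456.01 = $912.02
Trial balance (start $0, +$456.01 each month, − disbursements):
  Apr: +$456.01 − $2,620.44 → -$2,164.43
  May: +$456.01 → -$1,708.42
  Jun: +$456.01 → -$1,252.41
  Jul: +$456.01 − $1,285.86 → -$2,082.26
  Aug: +$456.01 → -$1,626.25
  Sep: +$456.01 → -$1,170.24
  Oct: +$456.01 − $279.96 → -$994.19
  Nov: +$456.01 → -$538.18
  Dec: +$456.01 → -$82.17
  Jan: +$456.01 − $1,285.86 → -$912.02
  Feb: +$456.01 → -$456.01
  Mar: +$456.01 → $0.00
Lowest trial balance = -$2,164.43 (Apr)
Initial deposit = cushion − low point = $912.02 − (-$2,164.43) = $3,076.45

$3,076.45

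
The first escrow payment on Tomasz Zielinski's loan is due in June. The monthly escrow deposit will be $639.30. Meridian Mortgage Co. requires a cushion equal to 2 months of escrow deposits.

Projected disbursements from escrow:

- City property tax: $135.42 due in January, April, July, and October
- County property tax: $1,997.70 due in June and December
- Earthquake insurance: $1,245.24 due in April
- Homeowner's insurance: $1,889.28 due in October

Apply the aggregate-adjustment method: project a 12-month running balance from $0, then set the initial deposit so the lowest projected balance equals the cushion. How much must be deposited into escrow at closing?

Cushion = 2 × $639.30 = $1,278.60
Trial balance (start $0, +$639.30 each month, − disbursements):
  Jun: +$639.30 − $1,997.70 → -$1,358.40
  Jul: +$639.30 − $135.42 → -$854.52
  Aug: +$639.30 → -$215.22
  Sep: +$639.30 → $424.08
  Oct: +$639.30 − $2,024.70 → -$961.32
  Nov: +$639.30 → -$322.02
  Dec: +$639.30 − $1,997.70 → -$1,680.42
  Jan: +$639.30 − $135.42 → -$1,176.54
  Feb: +$639.30 → -$537.24
  Mar: +$639.30 → $102.06
  Apr: +$639.30 − $1,380.66 → -$639.30
  May: +$639.30 → $0.00
Lowest trial balance = -$1,680.42 (Dec)
Initial deposit = cushion − low point = $1,278.60 − (-$1,680.42) = $2,959.02

$2,959.02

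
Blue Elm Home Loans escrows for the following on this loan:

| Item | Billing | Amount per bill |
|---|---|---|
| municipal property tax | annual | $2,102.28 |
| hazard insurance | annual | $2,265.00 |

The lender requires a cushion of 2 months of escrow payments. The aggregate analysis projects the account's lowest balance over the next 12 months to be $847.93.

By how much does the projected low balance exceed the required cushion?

$120.05

Municipal property tax — $2,102.28/yr
Hazard insurance — $2,265.00/yr
Total annual escrow = $2,102.28 + $2,265.00 = $4,367.28
Monthly = $4,367.28 / 12 = $363.94
Required cushion = 2 × $363.94 = $727.88
Surplus = $847.93 − $727.88 = $120.05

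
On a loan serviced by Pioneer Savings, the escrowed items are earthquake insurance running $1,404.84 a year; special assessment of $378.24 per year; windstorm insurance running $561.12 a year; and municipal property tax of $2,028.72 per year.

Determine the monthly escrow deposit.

Earthquake insurance: $1,404.84 annually
Special assessment: $378.24 annually
Windstorm insurance: $561.12 annually
Municipal property tax: $2,028.72 annually
Yearly total = $1,404.84 + $378.24 + $561.12 + $2,028.72 = $4,372.92
Per month = $4,372.92 / 12 = $364.41

$364.41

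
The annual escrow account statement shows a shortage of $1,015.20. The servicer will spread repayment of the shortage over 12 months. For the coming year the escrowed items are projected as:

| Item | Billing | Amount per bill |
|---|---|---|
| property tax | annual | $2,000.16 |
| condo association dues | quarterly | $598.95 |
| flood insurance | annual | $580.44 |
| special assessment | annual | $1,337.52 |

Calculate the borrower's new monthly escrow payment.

$610.76

Property tax: $2,000.16
Condo association dues: $598.95 × 4 = $2,395.80
Flood insurance: $580.44
Special assessment: $1,337.52
Annual escrow total = $6,313.92
Monthly = $6,313.92 ÷ 12 = $526.16
Shortage spread = $1,015.20 ÷ 12 = $84.60/mo
New monthly escrow = $526.16 + $84.60 = $610.76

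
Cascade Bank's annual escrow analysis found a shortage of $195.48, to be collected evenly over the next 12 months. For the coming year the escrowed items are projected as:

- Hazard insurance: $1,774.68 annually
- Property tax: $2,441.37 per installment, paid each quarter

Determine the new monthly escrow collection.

$977.97

Hazard insurance: $1,774.68 per year
Property tax: $2,441.37 × 4 = $9,765.48 per year
Annual escrow total = $1,774.68 + $9,765.48 = $11,540.16
Monthly = $11,540.16 / 12 = $961.68
Shortage spread = $195.48 ÷ 12 = $16.29/mo
New monthly escrow = $961.68 + $16.29 = $977.97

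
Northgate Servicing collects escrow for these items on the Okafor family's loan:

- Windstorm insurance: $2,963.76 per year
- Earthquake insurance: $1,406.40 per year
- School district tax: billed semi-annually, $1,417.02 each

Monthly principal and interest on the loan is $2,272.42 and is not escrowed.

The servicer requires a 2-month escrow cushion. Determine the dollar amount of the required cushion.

$1,200.70

Windstorm insurance — $2,963.76/yr
Earthquake insurance — $1,406.40/yr
School district tax — $1,417.02 × 2 = $2,834.04/yr
Annual escrow total = $2,963.76 + $1,406.40 + $2,834.04 = $7,204.20
Base monthly escrow = $7,204.20 ÷ 12 = $600.35
Reserve = 2 × $600.35 = $1,200.70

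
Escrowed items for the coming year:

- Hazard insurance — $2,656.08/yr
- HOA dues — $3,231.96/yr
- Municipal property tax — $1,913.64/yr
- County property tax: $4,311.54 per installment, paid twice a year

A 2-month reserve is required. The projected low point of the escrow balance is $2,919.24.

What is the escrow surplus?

$181.78

Hazard insurance = $2,656.08 per year
HOA dues = $3,231.96 per year
Municipal property tax = $1,913.64 per year
County property tax = $4,311.54 × 2 = $8,623.08 per year
Total per year = $16,424.76
Monthly escrow = $16,424.76 / 12 = $1,368.73
Required cushion = 2 × $1,368.73 = $2,737.46
Excess over cushion: $2,919.24 − $2,737.46 = $181.78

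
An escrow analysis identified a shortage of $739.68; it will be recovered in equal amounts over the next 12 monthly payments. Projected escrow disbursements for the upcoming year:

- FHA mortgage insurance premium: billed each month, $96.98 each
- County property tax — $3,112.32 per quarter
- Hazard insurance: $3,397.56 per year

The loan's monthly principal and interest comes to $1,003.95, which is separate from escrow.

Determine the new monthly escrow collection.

$1,479.19

FHA mortgage insurance premium — $96.98 × 12 = $1,163.76/yr
County property tax — $3,112.32 × 4 = $12,449.28/yr
Hazard insurance — $3,397.56/yr
Annual escrow total = $17,010.60
Base monthly escrow = $17,010.60 ÷ 12 = $1,417.55
Shortage per month = $739.68 / 12 = $61.64
Adjusted monthly = $1,417.55 + $61.64 = $1,479.19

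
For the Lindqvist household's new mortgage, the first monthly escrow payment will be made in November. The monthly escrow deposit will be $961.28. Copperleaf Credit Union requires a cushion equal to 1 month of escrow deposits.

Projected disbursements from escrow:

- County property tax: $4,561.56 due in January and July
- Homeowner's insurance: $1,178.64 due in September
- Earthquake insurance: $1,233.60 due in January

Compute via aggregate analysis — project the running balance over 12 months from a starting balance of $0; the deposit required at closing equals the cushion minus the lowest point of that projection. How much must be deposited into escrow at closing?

$3,872.60

Cushion = 1 × $961.28 = $961.28
Trial balance (start $0, +$961.28 each month, − disbursements):
  Nov: +$961.28 → $961.28
  Dec: +$961.28 → $1,922.56
  Jan: +$961.28 − $5,795.16 → -$2,911.32
  Feb: +$961.28 → -$1,950.04
  Mar: +$961.28 → -$988.76
  Apr: +$961.28 → -$27.48
  May: +$961.28 → $933.80
  Jun: +$961.28 → $1,895.08
  Jul: +$961.28 − $4,561.56 → -$1,705.20
  Aug: +$961.28 → -$743.92
  Sep: +$961.28 − $1,178.64 → -$961.28
  Oct: +$961.28 → $0.00
Lowest trial balance = -$2,911.32 (Jan)
Initial deposit = cushion − low point = $961.28 − (-$2,911.32) = $3,872.60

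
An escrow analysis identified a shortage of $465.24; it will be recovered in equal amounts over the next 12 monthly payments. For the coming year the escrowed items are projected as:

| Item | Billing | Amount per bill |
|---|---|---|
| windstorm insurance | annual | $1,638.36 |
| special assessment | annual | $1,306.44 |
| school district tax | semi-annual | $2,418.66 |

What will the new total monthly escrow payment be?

Windstorm insurance = $1,638.36
Special assessment = $1,306.44
School district tax = $2,418.66 × 2 = $4,837.32
Annual escrow total = $7,782.12
Per month = $7,782.12 ÷ 12 = $648.51
Monthly shortage recovery: $465.24 ÷ 12 = $38.77
Adjusted monthly = $648.51 + $38.77 = $687.28

$687.28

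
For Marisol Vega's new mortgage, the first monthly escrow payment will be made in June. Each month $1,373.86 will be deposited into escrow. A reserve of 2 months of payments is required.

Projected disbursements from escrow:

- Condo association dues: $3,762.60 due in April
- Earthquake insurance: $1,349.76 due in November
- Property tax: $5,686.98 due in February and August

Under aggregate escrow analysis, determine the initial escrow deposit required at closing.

Cushion = 2 × $1,373.86 = $2,747.72
Trial balance (start $0, +$1,373.86 each month, − disbursements):
  Jun: +$1,373.86 → $1,373.86
  Jul: +$1,373.86 → $2,747.72
  Aug: +$1,373.86 − $5,686.98 → -$1,565.40
  Sep: +$1,373.86 → -$191.54
  Oct: +$1,373.86 → $1,182.32
  Nov: +$1,373.86 − $1,349.76 → $1,206.42
  Dec: +$1,373.86 → $2,580.28
  Jan: +$1,373.86 → $3,954.14
  Feb: +$1,373.86 − $5,686.98 → -$358.98
  Mar: +$1,373.86 → $1,014.88
  Apr: +$1,373.86 − $3,762.60 → -$1,373.86
  May: +$1,373.86 → $0.00
Lowest trial balance = -$1,565.40 (Aug)
Initial deposit = cushion − low point = $2,747.72 − (-$1,565.40) = $4,313.12

$4,313.12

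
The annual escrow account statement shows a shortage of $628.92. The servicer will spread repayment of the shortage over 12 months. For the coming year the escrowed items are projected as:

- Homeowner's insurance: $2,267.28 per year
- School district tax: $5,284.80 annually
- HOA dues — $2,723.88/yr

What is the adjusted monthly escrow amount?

$908.74

Homeowner's insurance — $2,267.28/yr
School district tax — $5,284.80/yr
HOA dues — $2,723.88/yr
Annual escrow total = $2,267.28 + $5,284.80 + $2,723.88 = $10,275.96
Monthly = $10,275.96 / 12 = $856.33
Shortage per month = $628.92 ÷ 12 = $52.41
Adjusted monthly = $856.33 + $52.41 = $908.74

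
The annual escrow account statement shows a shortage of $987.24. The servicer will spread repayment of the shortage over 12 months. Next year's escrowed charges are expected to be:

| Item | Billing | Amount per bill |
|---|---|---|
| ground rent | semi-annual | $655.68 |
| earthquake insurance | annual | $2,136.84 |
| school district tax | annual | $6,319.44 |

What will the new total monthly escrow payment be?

Ground rent: $655.68 × 2 = $1,311.36 per year
Earthquake insurance: $2,136.84 per year
School district tax: $6,319.44 per year
Annual escrow total = $1,311.36 + $2,136.84 + $6,319.44 = $9,767.64
Per month = $9,767.64 / 12 = $813.97
Monthly shortage recovery: $987.24 ÷ 12 = $82.27
New monthly escrow = $813.97 + $82.27 = $896.24

$896.24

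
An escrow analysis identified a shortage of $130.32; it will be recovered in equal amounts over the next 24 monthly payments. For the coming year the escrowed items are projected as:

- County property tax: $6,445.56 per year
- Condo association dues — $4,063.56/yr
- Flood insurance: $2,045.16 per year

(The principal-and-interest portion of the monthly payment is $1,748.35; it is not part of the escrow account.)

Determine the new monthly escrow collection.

$1,051.62

County property tax — $6,445.56 annually
Condo association dues — $4,063.56 annually
Flood insurance — $2,045.16 annually
Total annual escrow = $6,445.56 + $4,063.56 + $2,045.16 = $12,554.28
Monthly = $12,554.28 / 12 = $1,046.19
Monthly shortage recovery: $130.32 / 24 = $5.43
Adjusted monthly = $1,046.19 + $5.43 = $1,051.62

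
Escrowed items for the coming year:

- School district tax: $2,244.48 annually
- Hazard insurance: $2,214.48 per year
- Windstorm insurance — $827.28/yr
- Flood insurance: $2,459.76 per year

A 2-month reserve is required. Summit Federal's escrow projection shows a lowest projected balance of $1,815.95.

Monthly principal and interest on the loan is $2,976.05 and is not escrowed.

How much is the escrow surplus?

School district tax — $2,244.48/yr
Hazard insurance — $2,214.48/yr
Windstorm insurance — $827.28/yr
Flood insurance — $2,459.76/yr
Total annual escrow = $2,244.48 + $2,214.48 + $827.28 + $2,459.76 = $7,746.00
Monthly = $7,746.00 ÷ 12 = $645.50
Cushion = 2 × $645.50 = $1,291.00
Excess over cushion: $1,815.95 − $1,291.00 = $524.95

$524.95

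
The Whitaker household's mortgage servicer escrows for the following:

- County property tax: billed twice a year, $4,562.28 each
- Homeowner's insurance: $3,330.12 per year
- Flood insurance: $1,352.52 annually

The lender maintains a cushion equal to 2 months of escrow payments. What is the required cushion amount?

$2,301.20

County property tax: $4,562.28 × 2 = $9,124.56 annually
Homeowner's insurance: $3,330.12 annually
Flood insurance: $1,352.52 annually
Total annual escrow = $9,124.56 + $3,330.12 + $1,352.52 = $13,807.20
Base monthly escrow = $13,807.20 ÷ 12 = $1,150.60
Required cushion = 2 × $1,150.60 = $2,301.20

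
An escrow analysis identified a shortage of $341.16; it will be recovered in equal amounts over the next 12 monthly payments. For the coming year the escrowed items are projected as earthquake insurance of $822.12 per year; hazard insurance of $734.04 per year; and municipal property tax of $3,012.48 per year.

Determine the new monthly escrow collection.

$409.15

Earthquake insurance — $822.12
Hazard insurance — $734.04
Municipal property tax — $3,012.48
Total annual escrow = $4,568.64
Monthly escrow = $4,568.64 ÷ 12 = $380.72
Shortage spread = $341.16 ÷ 12 = $28.43/mo
Adjusted monthly = $380.72 + $28.43 = $409.15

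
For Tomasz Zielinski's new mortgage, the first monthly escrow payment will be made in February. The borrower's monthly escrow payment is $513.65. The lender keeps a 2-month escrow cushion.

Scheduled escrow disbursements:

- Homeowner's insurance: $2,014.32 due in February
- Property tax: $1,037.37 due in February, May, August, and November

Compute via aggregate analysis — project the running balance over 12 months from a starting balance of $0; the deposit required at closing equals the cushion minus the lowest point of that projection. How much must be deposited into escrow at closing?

$3,565.34

Cushion = 2 × $513.65 = $1,027.30
Trial balance (start $0, +$513.65 each month, − disbursements):
  Feb: +$513.65 − $3,051.69 → -$2,538.04
  Mar: +$513.65 → -$2,024.39
  Apr: +$513.65 → -$1,510.74
  May: +$513.65 − $1,037.37 → -$2,034.46
  Jun: +$513.65 → -$1,520.81
  Jul: +$513.65 → -$1,007.16
  Aug: +$513.65 − $1,037.37 → -$1,530.88
  Sep: +$513.65 → -$1,017.23
  Oct: +$513.65 → -$503.58
  Nov: +$513.65 − $1,037.37 → -$1,027.30
  Dec: +$513.65 → -$513.65
  Jan: +$513.65 → $0.00
Lowest trial balance = -$2,538.04 (Feb)
Initial deposit = cushion − low point = $1,027.30 − (-$2,538.04) = $3,565.34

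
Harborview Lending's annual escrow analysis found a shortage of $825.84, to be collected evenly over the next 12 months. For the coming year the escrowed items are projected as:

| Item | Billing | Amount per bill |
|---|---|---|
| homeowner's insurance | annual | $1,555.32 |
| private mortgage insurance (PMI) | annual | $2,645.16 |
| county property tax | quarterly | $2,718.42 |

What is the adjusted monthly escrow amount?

$1,325.00

Homeowner's insurance: $1,555.32/yr
Private mortgage insurance (PMI): $2,645.16/yr
County property tax: $2,718.42 × 4 = $10,873.68/yr
Yearly total = $1,555.32 + $2,645.16 + $10,873.68 = $15,074.16
Base monthly escrow = $15,074.16 / 12 = $1,256.18
Monthly shortage recovery: $825.84 ÷ 12 = $68.82
Adjusted monthly = $1,256.18 + $68.82 = $1,325.00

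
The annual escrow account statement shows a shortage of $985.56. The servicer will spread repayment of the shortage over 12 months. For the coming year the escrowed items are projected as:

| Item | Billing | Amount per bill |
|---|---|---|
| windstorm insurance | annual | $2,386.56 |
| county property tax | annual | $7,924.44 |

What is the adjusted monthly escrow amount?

Windstorm insurance: $2,386.56 annually
County property tax: $7,924.44 annually
Combined annual = $10,311.00
Monthly escrow = $10,311.00 / 12 = $859.25
Monthly shortage recovery: $985.56 ÷ 12 = $82.13
Adjusted monthly = $859.25 + $82.13 = $941.38

$941.38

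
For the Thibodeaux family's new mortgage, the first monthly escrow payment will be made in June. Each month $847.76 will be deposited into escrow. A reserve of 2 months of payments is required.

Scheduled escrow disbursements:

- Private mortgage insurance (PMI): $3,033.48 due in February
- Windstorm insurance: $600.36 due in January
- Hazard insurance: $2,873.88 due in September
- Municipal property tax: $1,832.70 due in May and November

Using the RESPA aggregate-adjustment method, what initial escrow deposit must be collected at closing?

Cushion = 2 × $847.76 = $1,695.52
Trial balance (start $0, +$847.76 each month, − disbursements):
  Jun: +$847.76 → $847.76
  Jul: +$847.76 → $1,695.52
  Aug: +$847.76 → $2,543.28
  Sep: +$847.76 − $2,873.88 → $517.16
  Oct: +$847.76 → $1,364.92
  Nov: +$847.76 − $1,832.70 → $379.98
  Dec: +$847.76 → $1,227.74
  Jan: +$847.76 − $600.36 → $1,475.14
  Feb: +$847.76 − $3,033.48 → -$710.58
  Mar: +$847.76 → $137.18
  Apr: +$847.76 → $984.94
  May: +$847.76 − $1,832.70 → $0.00
Lowest trial balance = -$710.58 (Feb)
Initial deposit = cushion − low point = $1,695.52 − (-$710.58) = $2,406.10

$2,406.10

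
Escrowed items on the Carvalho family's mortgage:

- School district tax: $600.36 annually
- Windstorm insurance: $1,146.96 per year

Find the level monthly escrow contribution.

$145.61

School district tax: $600.36 annually
Windstorm insurance: $1,146.96 annually
Yearly total = $1,747.32
Monthly escrow = $1,747.32 / 12 = $145.61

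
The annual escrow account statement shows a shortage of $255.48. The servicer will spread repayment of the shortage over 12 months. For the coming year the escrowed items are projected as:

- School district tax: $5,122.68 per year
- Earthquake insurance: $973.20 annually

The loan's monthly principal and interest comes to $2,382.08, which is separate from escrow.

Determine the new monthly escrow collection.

$529.28

School district tax — $5,122.68 annually
Earthquake insurance — $973.20 annually
Annual escrow total = $6,095.88
Per month = $6,095.88 ÷ 12 = $507.99
Shortage per month = $255.48 ÷ 12 = $21.29
Adjusted monthly = $507.99 + $21.29 = $529.28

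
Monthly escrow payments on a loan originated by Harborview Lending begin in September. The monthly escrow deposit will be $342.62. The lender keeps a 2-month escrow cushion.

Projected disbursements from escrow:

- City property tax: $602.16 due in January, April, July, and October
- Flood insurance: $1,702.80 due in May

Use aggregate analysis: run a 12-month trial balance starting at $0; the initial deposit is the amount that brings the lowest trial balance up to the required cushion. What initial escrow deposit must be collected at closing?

Cushion = 2 × $342.62 = $685.24
Trial balance (start $0, +$342.62 each month, − disbursements):
  Sep: +$342.62 → $342.62
  Oct: +$342.62 − $602.16 → $83.08
  Nov: +$342.62 → $425.70
  Dec: +$342.62 → $768.32
  Jan: +$342.62 − $602.16 → $508.78
  Feb: +$342.62 → $851.40
  Mar: +$342.62 → $1,194.02
  Apr: +$342.62 − $602.16 → $934.48
  May: +$342.62 − $1,702.80 → -$425.70
  Jun: +$342.62 → -$83.08
  Jul: +$342.62 − $602.16 → -$342.62
  Aug: +$342.62 → $0.00
Lowest trial balance = -$425.70 (May)
Initial deposit = cushion − low point = $685.24 − (-$425.70) = $1,110.94

$1,110.94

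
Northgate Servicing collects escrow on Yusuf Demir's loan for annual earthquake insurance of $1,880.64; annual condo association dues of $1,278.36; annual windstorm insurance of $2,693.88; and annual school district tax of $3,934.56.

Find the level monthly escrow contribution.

Earthquake insurance — $1,880.64/yr
Condo association dues — $1,278.36/yr
Windstorm insurance — $2,693.88/yr
School district tax — $3,934.56/yr
Total per year = $9,787.44
Per month = $9,787.44 / 12 = $815.62

$815.62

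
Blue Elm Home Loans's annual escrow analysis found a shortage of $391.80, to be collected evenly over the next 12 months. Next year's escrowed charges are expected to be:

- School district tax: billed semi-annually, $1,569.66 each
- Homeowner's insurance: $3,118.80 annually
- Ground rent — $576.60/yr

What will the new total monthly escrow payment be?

School district tax — $1,569.66 × 2 = $3,139.32 per year
Homeowner's insurance — $3,118.80 per year
Ground rent — $576.60 per year
Total per year = $3,139.32 + $3,118.80 + $576.60 = $6,834.72
Base monthly escrow = $6,834.72 / 12 = $569.56
Shortage spread = $391.80 / 12 = $32.65/mo
New monthly escrow = $569.56 + $32.65 = $602.21

$602.21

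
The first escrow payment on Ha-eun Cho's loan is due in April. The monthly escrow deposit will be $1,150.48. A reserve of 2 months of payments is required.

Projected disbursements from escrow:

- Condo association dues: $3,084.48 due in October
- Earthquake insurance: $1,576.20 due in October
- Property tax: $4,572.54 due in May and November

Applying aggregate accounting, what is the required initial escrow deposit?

$6,902.88

Cushion = 2 × $1,150.48 = $2,300.96
Trial balance (start $0, +$1,150.48 each month, − disbursements):
  Apr: +$1,150.48 → $1,150.48
  May: +$1,150.48 − $4,572.54 → -$2,271.58
  Jun: +$1,150.48 → -$1,121.10
  Jul: +$1,150.48 → $29.38
  Aug: +$1,150.48 → $1,179.86
  Sep: +$1,150.48 → $2,330.34
  Oct: +$1,150.48 − $4,660.68 → -$1,179.86
  Nov: +$1,150.48 − $4,572.54 → -$4,601.92
  Dec: +$1,150.48 → -$3,451.44
  Jan: +$1,150.48 → -$2,300.96
  Feb: +$1,150.48 → -$1,150.48
  Mar: +$1,150.48 → $0.00
Lowest trial balance = -$4,601.92 (Nov)
Initial deposit = cushion − low point = $2,300.96 − (-$4,601.92) = $6,902.88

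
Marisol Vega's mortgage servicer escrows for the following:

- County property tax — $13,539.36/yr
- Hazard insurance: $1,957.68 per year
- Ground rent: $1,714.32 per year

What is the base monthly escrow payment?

County property tax: $13,539.36/yr
Hazard insurance: $1,957.68/yr
Ground rent: $1,714.32/yr
Combined annual = $13,539.36 + $1,957.68 + $1,714.32 = $17,211.36
Monthly = $17,211.36 ÷ 12 = $1,434.28

$1,434.28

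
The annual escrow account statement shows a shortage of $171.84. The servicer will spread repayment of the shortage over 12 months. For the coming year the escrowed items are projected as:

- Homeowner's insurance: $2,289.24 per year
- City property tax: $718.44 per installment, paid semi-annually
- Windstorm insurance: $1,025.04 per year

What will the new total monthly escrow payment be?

Homeowner's insurance — $2,289.24/yr
City property tax — $718.44 × 2 = $1,436.88/yr
Windstorm insurance — $1,025.04/yr
Combined annual = $2,289.24 + $1,436.88 + $1,025.04 = $4,751.16
Monthly escrow = $4,751.16 ÷ 12 = $395.93
Shortage per month = $171.84 ÷ 12 = $14.32
New monthly escrow = $395.93 + $14.32 = $410.25

$410.25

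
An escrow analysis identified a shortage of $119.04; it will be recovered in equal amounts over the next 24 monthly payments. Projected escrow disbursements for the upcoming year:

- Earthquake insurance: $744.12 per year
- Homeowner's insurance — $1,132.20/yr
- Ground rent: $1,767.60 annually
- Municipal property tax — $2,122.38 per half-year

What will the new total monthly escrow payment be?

Earthquake insurance: $744.12/yr
Homeowner's insurance: $1,132.20/yr
Ground rent: $1,767.60/yr
Municipal property tax: $2,122.38 × 2 = $4,244.76/yr
Annual escrow total = $744.12 + $1,132.20 + $1,767.60 + $4,244.76 = $7,888.68
Base monthly escrow = $7,888.68 / 12 = $657.39
Monthly shortage recovery: $119.04 / 24 = $4.96
Adjusted monthly = $657.39 + $4.96 = $662.35

$662.35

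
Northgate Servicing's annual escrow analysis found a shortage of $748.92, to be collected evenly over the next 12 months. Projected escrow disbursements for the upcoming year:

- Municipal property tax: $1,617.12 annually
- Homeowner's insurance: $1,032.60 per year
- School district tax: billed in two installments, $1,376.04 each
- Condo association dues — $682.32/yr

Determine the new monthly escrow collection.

$569.42

Municipal property tax: $1,617.12 annually
Homeowner's insurance: $1,032.60 annually
School district tax: $1,376.04 × 2 = $2,752.08 annually
Condo association dues: $682.32 annually
Total per year = $1,617.12 + $1,032.60 + $2,752.08 + $682.32 = $6,084.12
Per month = $6,084.12 / 12 = $507.01
Shortage spread = $748.92 ÷ 12 = $62.41/mo
New monthly escrow = $507.01 + $62.41 = $569.42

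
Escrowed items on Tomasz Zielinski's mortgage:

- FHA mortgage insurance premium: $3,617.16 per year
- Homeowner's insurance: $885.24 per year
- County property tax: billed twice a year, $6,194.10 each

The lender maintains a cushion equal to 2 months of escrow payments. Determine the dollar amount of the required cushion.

FHA mortgage insurance premium: $3,617.16
Homeowner's insurance: $885.24
County property tax: $6,194.10 × 2 = $12,388.20
Combined annual = $16,890.60
Monthly = $16,890.60 ÷ 12 = $1,407.55
Reserve = 2 × $1,407.55 = $2,815.10

$2,815.10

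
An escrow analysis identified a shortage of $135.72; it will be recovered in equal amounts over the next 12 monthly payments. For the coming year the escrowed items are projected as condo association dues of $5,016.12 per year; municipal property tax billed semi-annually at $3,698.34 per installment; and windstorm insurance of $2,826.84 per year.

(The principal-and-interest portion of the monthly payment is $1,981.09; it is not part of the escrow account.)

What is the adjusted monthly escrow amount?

$1,281.28

Condo association dues: $5,016.12/yr
Municipal property tax: $3,698.34 × 2 = $7,396.68/yr
Windstorm insurance: $2,826.84/yr
Total per year = $5,016.12 + $7,396.68 + $2,826.84 = $15,239.64
Monthly = $15,239.64 ÷ 12 = $1,269.97
Shortage per month = $135.72 ÷ 12 = $11.31
Adjusted monthly = $1,269.97 + $11.31 = $1,281.28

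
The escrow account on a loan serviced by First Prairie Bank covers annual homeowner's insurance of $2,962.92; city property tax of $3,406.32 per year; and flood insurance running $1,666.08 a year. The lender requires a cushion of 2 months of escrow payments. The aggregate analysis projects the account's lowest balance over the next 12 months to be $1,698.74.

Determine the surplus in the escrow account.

$359.52

Homeowner's insurance: $2,962.92/yr
City property tax: $3,406.32/yr
Flood insurance: $1,666.08/yr
Yearly total = $8,035.32
Per month = $8,035.32 / 12 = $669.61
Required cushion = 2 × $669.61 = $1,339.22
Excess over cushion: $1,698.74 − $1,339.22 = $359.52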